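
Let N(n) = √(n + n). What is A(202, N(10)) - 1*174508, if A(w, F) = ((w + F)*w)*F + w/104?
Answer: -8864235/52 + 81608*√5 ≈ 12015.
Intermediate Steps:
N(n) = √2*√n (N(n) = √(2*n) = √2*√n)
A(w, F) = w/104 + F*w*(F + w) (A(w, F) = ((F + w)*w)*F + w*(1/104) = (w*(F + w))*F + w/104 = F*w*(F + w) + w/104 = w/104 + F*w*(F + w))
A(202, N(10)) - 1*174508 = 202*(1/104 + (√2*√10)² + (√2*√10)*202) - 1*174508 = 202*(1/104 + (2*√5)² + (2*√5)*202) - 174508 = 202*(1/104 + 20 + 404*√5) - 174508 = 202*(2081/104 + 404*√5) - 174508 = (210181/52 + 81608*√5) - 174508 = -8864235/52 + 81608*√5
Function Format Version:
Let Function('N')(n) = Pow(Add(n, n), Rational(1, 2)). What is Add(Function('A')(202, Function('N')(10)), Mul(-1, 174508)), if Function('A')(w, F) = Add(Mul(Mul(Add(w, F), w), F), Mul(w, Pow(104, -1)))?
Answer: Add(Rational(-8864235, 52), Mul(81608, Pow(5, Rational(1, 2)))) ≈ 12015.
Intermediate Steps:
Function('N')(n) = Mul(Pow(2, Rational(1, 2)), Pow(n, Rational(1, 2))) (Function('N')(n) = Pow(Mul(2, n), Rational(1, 2)) = Mul(Pow(2, Rational(1, 2)), Pow(n, Rational(1, 2))))
Function('A')(w, F) = Add(Mul(Rational(1, 104), w), Mul(F, w, Add(F, w))) (Function('A')(w, F) = Add(Mul(Mul(Add(F, w), w), F), Mul(w, Rational(1, 104))) = Add(Mul(Mul(w, Add(F, w)), F), Mul(Rational(1, 104), w)) = Add(Mul(F, w, Add(F, w)), Mul(Rational(1, 104), w)) = Add(Mul(Rational(1, 104), w), Mul(F, w, Add(F, w))))
Add(Function('A')(202, Function('N')(10)), Mul(-1, 174508)) = Add(Mul(202, Add(Rational(1, 104), Pow(Mul(Pow(2, Rational(1, 2)), Pow(10, Rational(1, 2))), 2), Mul(Mul(Pow(2, Rational(1, 2)), Pow(10, Rational(1, 2))), 202))), Mul(-1, 174508)) = Add(Mul(202, Add(Rational(1, 104), Pow(Mul(2, Pow(5, Rational(1, 2))), 2), Mul(Mul(2, Pow(5, Rational(1, 2))), 202))), -174508) = Add(Mul(202, Add(Rational(1, 104), 20, Mul(404, Pow(5, Rational(1, 2))))), -174508) = Add(Mul(202, Add(Rational(2081, 104), Mul(404, Pow(5, Rational(1, 2))))), -174508) = Add(Add(Rational(210181, 52), Mul(81608, Pow(5, Rational(1, 2)))), -174508) = Add(Rational(-8864235, 52), Mul(81608, Pow(5, Rational(1, 2))))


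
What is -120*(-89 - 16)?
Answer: 12600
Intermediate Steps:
-120*(-89 - 16) = -120*(-105) = 12600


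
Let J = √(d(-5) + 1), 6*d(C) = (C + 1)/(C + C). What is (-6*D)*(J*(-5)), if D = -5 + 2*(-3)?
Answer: -88*√15 ≈ -340.82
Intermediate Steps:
d(C) = (1 + C)/(12*C) (d(C) = ((C + 1)/(C + C))/6 = ((1 + C)/((2*C)))/6 = ((1 + C)*(1/(2*C)))/6 = ((1 + C)/(2*C))/6 = (1 + C)/(12*C))
J = 4*√15/15 (J = √((1/12)*(1 - 5)/(-5) + 1) = √((1/12)*(-⅕)*(-4) + 1) = √(1/15 + 1) = √(16/15) = 4*√15/15 ≈ 1.0328)
D = -11 (D = -5 - 6 = -11)
(-6*D)*(J*(-5)) = (-6*(-11))*((4*√15/15)*(-5)) = 66*(-4*√15/3) = -88*√15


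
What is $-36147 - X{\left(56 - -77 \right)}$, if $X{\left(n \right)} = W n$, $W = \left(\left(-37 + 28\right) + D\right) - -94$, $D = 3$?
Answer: $-47851$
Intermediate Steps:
$W = 88$ ($W = \left(\left(-37 + 28\right) + 3\right) - -94 = \left(-9 + 3\right) + 94 = -6 + 94 = 88$)
$X{\left(n \right)} = 88 n$
$-36147 - X{\left(56 - -77 \right)} = -36147 - 88 \left(56 - -77\right) = -36147 - 88 \left(56 + 77\right) = -36147 - 88 \cdot 133 = -36147 - 11704 = -47851$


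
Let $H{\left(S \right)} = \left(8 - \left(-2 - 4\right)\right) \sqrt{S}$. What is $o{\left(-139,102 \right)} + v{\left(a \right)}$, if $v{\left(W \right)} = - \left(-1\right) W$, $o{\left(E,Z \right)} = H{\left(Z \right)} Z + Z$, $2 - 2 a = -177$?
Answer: $\frac{383}{2} + 1428 \sqrt{102} \approx 14614.0$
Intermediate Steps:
$a = \frac{179}{2}$ ($a = 1 - - \frac{177}{2} = 1 + \frac{177}{2} = \frac{179}{2} \approx 89.5$)
$H{\left(S \right)} = 14 \sqrt{S}$ ($H{\left(S \right)} = \left(8 - -6\right) \sqrt{S} = \left(8 + 6\right) \sqrt{S} = 14 \sqrt{S}$)
$o{\left(E,Z \right)} = Z + 14 Z^{\frac{3}{2}}$ ($o{\left(E,Z \right)} = 14 \sqrt{Z} Z + Z = 14 Z^{\frac{3}{2}} + Z = Z + 14 Z^{\frac{3}{2}}$)
$v{\left(W \right)} = W$
$o{\left(-139,102 \right)} + v{\left(a \right)} = \left(102 + 14 \cdot 102^{\frac{3}{2}}\right) + \frac{179}{2} = \left(102 + 14 \cdot 102 \sqrt{102}\right) + \frac{179}{2} = \left(102 + 1428 \sqrt{102}\right) + \frac{179}{2} = \frac{383}{2} + 1428 \sqrt{102}$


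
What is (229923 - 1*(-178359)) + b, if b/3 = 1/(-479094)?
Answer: 65201818835/159698 ≈ 4.0828e+5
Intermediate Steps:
b = -1/159698 (b = 3/(-479094) = 3*(-1/479094) = -1/159698 ≈ -6.2618e-6)
(229923 - 1*(-178359)) + b = (229923 - 1*(-178359)) - 1/159698 = (229923 + 178359) - 1/159698 = 408282 - 1/159698 = 65201818835/159698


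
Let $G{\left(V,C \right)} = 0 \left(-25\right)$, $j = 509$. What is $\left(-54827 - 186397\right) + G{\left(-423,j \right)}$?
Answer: $-241224$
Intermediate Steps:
$G{\left(V,C \right)} = 0$
$\left(-54827 - 186397\right) + G{\left(-423,j \right)} = \left(-54827 - 186397\right) + 0 = -241224 + 0 = -241224$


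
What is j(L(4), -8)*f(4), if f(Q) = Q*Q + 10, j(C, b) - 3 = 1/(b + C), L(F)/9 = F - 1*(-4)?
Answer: 2509/32 ≈ 78.406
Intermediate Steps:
L(F) = 36 + 9*F (L(F) = 9*(F - 1*(-4)) = 9*(F + 4) = 9*(4 + F) = 36 + 9*F)
j(C, b) = 3 + 1/(C + b) (j(C, b) = 3 + 1/(b + C) = 3 + 1/(C + b))
f(Q) = 10 + Q² (f(Q) = Q² + 10 = 10 + Q²)
j(L(4), -8)*f(4) = ((1 + 3*(36 + 9*4) + 3*(-8))/((36 + 9*4) - 8))*(10 + 4²) = ((1 + 3*(36 + 36) - 24)/((36 + 36) - 8))*(10 + 16) = ((1 + 3*72 - 24)/(72 - 8))*26 = ((1 + 216 - 24)/64)*26 = ((1/64)*193)*26 = (193/64)*26 = 2509/32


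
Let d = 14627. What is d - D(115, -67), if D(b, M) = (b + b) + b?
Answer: 14282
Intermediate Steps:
D(b, M) = 3*b (D(b, M) = 2*b + b = 3*b)
d - D(115, -67) = 14627 - 3*115 = 14627 - 1*345 = 14627 - 345 = 14282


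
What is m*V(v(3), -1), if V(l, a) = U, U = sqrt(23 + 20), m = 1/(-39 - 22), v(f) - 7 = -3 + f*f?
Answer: -sqrt(43)/61 ≈ -0.10750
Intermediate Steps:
v(f) = 4 + f**2 (v(f) = 7 + (-3 + f*f) = 7 + (-3 + f**2) = 4 + f**2)
m = -1/61 (m = 1/(-61) = -1/61 ≈ -0.016393)
U = sqrt(43) ≈ 6.5574
V(l, a) = sqrt(43)
m*V(v(3), -1) = -sqrt(43)/61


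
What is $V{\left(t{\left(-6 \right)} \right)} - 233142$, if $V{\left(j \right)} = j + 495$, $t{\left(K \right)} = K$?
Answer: $-232653$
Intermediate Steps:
$V{\left(j \right)} = 495 + j$
$V{\left(t{\left(-6 \right)} \right)} - 233142 = \left(495 - 6\right) - 233142 = 489 - 233142 = -232653$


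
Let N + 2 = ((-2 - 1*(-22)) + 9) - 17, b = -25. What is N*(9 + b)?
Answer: -160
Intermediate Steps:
N = 10 (N = -2 + (((-2 - 1*(-22)) + 9) - 17) = -2 + (((-2 + 22) + 9) - 17) = -2 + ((20 + 9) - 17) = -2 + (29 - 17) = -2 + 12 = 10)
N*(9 + b) = 10*(9 - 25) = 10*(-16) = -160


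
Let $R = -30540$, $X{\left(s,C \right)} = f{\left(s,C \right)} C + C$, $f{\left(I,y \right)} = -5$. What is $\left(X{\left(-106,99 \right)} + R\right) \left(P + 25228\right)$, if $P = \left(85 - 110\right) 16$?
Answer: $-768079008$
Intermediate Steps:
$X{\left(s,C \right)} = - 4 C$ ($X{\left(s,C \right)} = - 5 C + C = - 4 C$)
$P = -400$ ($P = \left(-25\right) 16 = -400$)
$\left(X{\left(-106,99 \right)} + R\right) \left(P + 25228\right) = \left(\left(-4\right) 99 - 30540\right) \left(-400 + 25228\right) = \left(-396 - 30540\right) 24828 = \left(-30936\right) 24828 = -768079008$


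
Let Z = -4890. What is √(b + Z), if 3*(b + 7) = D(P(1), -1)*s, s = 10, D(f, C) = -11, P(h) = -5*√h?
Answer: 19*I*√123/3 ≈ 70.24*I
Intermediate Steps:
b = -131/3 (b = -7 + (-11*10)/3 = -7 + (⅓)*(-110) = -7 - 110/3 = -131/3 ≈ -43.667)
√(b + Z) = √(-131/3 - 4890) = √(-14801/3) = 19*I*√123/3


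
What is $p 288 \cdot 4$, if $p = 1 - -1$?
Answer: $2304$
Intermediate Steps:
$p = 2$ ($p = 1 + 1 = 2$)
$p 288 \cdot 4 = 2 \cdot 288 \cdot 4 = 2 \cdot 1152 = 2304$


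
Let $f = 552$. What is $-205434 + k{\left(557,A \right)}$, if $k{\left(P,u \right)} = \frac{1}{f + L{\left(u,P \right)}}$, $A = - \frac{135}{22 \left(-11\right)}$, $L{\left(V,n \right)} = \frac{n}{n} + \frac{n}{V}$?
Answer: $- \frac{43027945731}{209449} \approx -2.0543 \cdot 10^{5}$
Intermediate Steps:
$L{\left(V,n \right)} = 1 + \frac{n}{V}$
$A = \frac{135}{242}$ ($A = - \frac{135}{-242} = \left(-135\right) \left(- \frac{1}{242}\right) = \frac{135}{242} \approx 0.55785$)
$k{\left(P,u \right)} = \frac{1}{552 + \frac{P + u}{u}}$ ($k{\left(P,u \right)} = \frac{1}{552 + \frac{u + P}{u}} = \frac{1}{552 + \frac{P + u}{u}}$)
$-205434 + k{\left(557,A \right)} = -205434 + \frac{135}{242 \left(557 + 553 \cdot \frac{135}{242}\right)} = -205434 + \frac{135}{242 \left(557 + \frac{74655}{242}\right)} = -205434 + \frac{135}{242 \cdot \frac{209449}{242}} = -205434 + \frac{135}{242} \cdot \frac{242}{209449} = -205434 + \frac{135}{209449} = - \frac{43027945731}{209449}$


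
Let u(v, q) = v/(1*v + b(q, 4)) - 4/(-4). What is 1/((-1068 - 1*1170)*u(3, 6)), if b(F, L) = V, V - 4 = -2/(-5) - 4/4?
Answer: -16/52593 ≈ -0.00030422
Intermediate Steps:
V = 17/5 (V = 4 + (-2/(-5) - 4/4) = 4 + (-2*(-1/5) - 4*1/4) = 4 + (2/5 - 1) = 4 - 3/5 = 17/5 ≈ 3.4000)
b(F, L) = 17/5
u(v, q) = 1 + v/(17/5 + v) (u(v, q) = v/(1*v + 17/5) - 4/(-4) = v/(v + 17/5) - 4*(-1/4) = v/(17/5 + v) + 1 = 1 + v/(17/5 + v))
1/((-1068 - 1*1170)*u(3, 6)) = 1/((-1068 - 1*1170)*((17 + 10*3)/(17 + 5*3))) = 1/((-1068 - 1170)*((17 + 30)/(17 + 15))) = 1/(-2238*47/32) = 1/(-52593/16) = -16/52593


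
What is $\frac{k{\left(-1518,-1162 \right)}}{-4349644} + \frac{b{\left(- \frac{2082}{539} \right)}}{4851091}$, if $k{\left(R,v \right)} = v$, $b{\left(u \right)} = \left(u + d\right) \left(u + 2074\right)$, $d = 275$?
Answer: $\frac{12257255378474475}{105692135175725098} \approx 0.11597$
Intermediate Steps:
$b{\left(u \right)} = \left(275 + u\right) \left(2074 + u\right)$ ($b{\left(u \right)} = \left(u + 275\right) \left(u + 2074\right) = \left(275 + u\right) \left(2074 + u\right)$)
$\frac{k{\left(-1518,-1162 \right)}}{-4349644} + \frac{b{\left(- \frac{2082}{539} \right)}}{4851091} = - \frac{1162}{-4349644} + \frac{570350 + \left(- \frac{2082}{539}\right)^{2} + 2349 \left(- \frac{2082}{539}\right)}{4851091} = \left(-1162\right) \left(- \frac{1}{4349644}\right) + \left(570350 + \left(\left(-2082\right) \frac{1}{539}\right)^{2} + 2349 \left(\left(-2082\right) \frac{1}{539}\right)\right) \frac{1}{4851091} = \frac{581}{2174822} + \left(570350 + \left(- \frac{2082}{539}\right)^{2} + 2349 \left(- \frac{2082}{539}\right)\right) \frac{1}{4851091} = \frac{581}{2174822} + \left(570350 + \frac{4334724}{290521} - \frac{4890618}{539}\right) \frac{1}{4851091} = \frac{581}{2174822} + \frac{163066943972}{290521} \cdot \frac{1}{4851091} = \frac{581}{2174822} + \frac{5622998068}{48598062359} = \frac{12257255378474475}{105692135175725098}$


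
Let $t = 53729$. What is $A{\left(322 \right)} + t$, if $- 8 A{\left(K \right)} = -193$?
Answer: $\frac{430025}{8} \approx 53753.0$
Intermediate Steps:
$A{\left(K \right)} = \frac{193}{8}$ ($A{\left(K \right)} = \left(- \frac{1}{8}\right) \left(-193\right) = \frac{193}{8}$)
$A{\left(322 \right)} + t = \frac{193}{8} + 53729 = \frac{430025}{8}$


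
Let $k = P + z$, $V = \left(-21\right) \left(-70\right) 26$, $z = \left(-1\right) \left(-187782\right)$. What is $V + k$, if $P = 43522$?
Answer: $269524$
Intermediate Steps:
$z = 187782$
$V = 38220$ ($V = 1470 \cdot 26 = 38220$)
$k = 231304$ ($k = 43522 + 187782 = 231304$)
$V + k = 38220 + 231304 = 269524$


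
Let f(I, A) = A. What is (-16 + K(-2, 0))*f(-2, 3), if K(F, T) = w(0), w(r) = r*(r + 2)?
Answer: -48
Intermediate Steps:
w(r) = r*(2 + r)
K(F, T) = 0 (K(F, T) = 0*(2 + 0) = 0*2 = 0)
(-16 + K(-2, 0))*f(-2, 3) = (-16 + 0)*3 = -16*3 = -48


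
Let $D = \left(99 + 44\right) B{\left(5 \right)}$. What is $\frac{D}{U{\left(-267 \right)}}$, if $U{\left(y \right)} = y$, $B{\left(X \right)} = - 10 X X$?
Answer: $\frac{35750}{267} \approx 133.9$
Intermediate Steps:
$B{\left(X \right)} = - 10 X^{2}$
$D = -35750$ ($D = \left(99 + 44\right) \left(- 10 \cdot 5^{2}\right) = 143 \left(\left(-10\right) 25\right) = 143 \left(-250\right) = -35750$)
$\frac{D}{U{\left(-267 \right)}} = - \frac{35750}{-267} = \left(-35750\right) \left(- \frac{1}{267}\right) = \frac{35750}{267}$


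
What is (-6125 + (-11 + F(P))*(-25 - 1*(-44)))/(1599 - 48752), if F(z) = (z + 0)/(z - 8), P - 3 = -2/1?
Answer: 44357/330071 ≈ 0.13439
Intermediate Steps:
P = 1 (P = 3 - 2/1 = 3 - 2*1 = 3 - 2 = 1)
F(z) = z/(-8 + z)
(-6125 + (-11 + F(P))*(-25 - 1*(-44)))/(1599 - 48752) = (-6125 + (-11 + 1/(-8 + 1))*(-25 - 1*(-44)))/(1599 - 48752) = (-6125 + (-11 + 1/(-7))*(-25 + 44))/(-47153) = (-6125 + (-11 + 1*(-⅐))*19)*(-1/47153) = (-6125 + (-11 - ⅐)*19)*(-1/47153) = (-6125 - 78/7*19)*(-1/47153) = (-6125 - 1482/7)*(-1/47153) = -44357/7*(-1/47153) = 44357/330071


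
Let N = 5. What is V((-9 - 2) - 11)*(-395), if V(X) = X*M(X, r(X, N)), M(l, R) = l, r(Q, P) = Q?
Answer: -191180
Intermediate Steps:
V(X) = X² (V(X) = X*X = X²)
V((-9 - 2) - 11)*(-395) = ((-9 - 2) - 11)²*(-395) = (-11 - 11)²*(-395) = (-22)²*(-395) = 484*(-395) = -191180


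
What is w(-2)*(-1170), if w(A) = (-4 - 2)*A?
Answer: -14040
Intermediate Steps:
w(A) = -6*A
w(-2)*(-1170) = -6*(-2)*(-1170) = 12*(-1170) = -14040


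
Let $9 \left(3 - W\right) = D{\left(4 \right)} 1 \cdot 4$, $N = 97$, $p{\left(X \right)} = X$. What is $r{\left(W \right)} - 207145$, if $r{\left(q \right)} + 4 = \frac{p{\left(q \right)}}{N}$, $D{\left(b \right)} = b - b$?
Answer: $- \frac{20093450}{97} \approx -2.0715 \cdot 10^{5}$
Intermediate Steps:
$D{\left(b \right)} = 0$
$W = 3$ ($W = 3 - \frac{0 \cdot 1 \cdot 4}{9} = 3 - \frac{0 \cdot 4}{9} = 3 - 0 = 3 + 0 = 3$)
$r{\left(q \right)} = -4 + \frac{q}{97}$
$r{\left(W \right)} - 207145 = \left(-4 + \frac{1}{97} \cdot 3\right) - 207145 = \left(-4 + \frac{3}{97}\right) - 207145 = - \frac{385}{97} - 207145 = - \frac{20093450}{97}$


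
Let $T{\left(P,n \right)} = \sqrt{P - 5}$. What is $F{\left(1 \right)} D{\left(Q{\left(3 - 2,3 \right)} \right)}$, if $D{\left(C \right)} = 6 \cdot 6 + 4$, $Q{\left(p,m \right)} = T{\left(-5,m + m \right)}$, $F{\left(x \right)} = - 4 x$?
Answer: $-160$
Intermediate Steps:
$T{\left(P,n \right)} = \sqrt{-5 + P}$
$Q{\left(p,m \right)} = i \sqrt{10}$ ($Q{\left(p,m \right)} = \sqrt{-5 - 5} = \sqrt{-10} = i \sqrt{10}$)
$D{\left(C \right)} = 40$ ($D{\left(C \right)} = 36 + 4 = 40$)
$F{\left(1 \right)} D{\left(Q{\left(3 - 2,3 \right)} \right)} = \left(-4\right) 1 \cdot 40 = \left(-4\right) 40 = -160$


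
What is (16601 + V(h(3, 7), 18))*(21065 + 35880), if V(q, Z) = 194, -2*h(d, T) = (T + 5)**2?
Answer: 956391275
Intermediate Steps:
h(d, T) = -(5 + T)**2/2 (h(d, T) = -(T + 5)**2/2 = -(5 + T)**2/2)
(16601 + V(h(3, 7), 18))*(21065 + 35880) = (16601 + 194)*(21065 + 35880) = 16795*56945 = 956391275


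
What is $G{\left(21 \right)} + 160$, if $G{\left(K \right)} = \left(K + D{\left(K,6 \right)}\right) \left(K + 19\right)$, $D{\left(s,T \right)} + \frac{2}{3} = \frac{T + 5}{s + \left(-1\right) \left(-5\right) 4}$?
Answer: $\frac{121040}{123} \approx 984.07$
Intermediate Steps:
$D{\left(s,T \right)} = - \frac{2}{3} + \frac{5 + T}{20 + s}$ ($D{\left(s,T \right)} = - \frac{2}{3} + \frac{T + 5}{s + \left(-1\right) \left(-5\right) 4} = - \frac{2}{3} + \frac{5 + T}{s + 5 \cdot 4} = - \frac{2}{3} + \frac{5 + T}{s + 20} = - \frac{2}{3} + \frac{5 + T}{20 + s}$)
$G{\left(K \right)} = \left(19 + K\right) \left(K + \frac{-7 - 2 K}{3 \left(20 + K\right)}\right)$ ($G{\left(K \right)} = \left(K + \frac{-25 - 2 K + 3 \cdot 6}{3 \left(20 + K\right)}\right) \left(K + 19\right) = \left(K + \frac{-25 - 2 K + 18}{3 \left(20 + K\right)}\right) \left(19 + K\right) = \left(K + \frac{-7 - 2 K}{3 \left(20 + K\right)}\right) \left(19 + K\right) = \left(19 + K\right) \left(K + \frac{-7 - 2 K}{3 \left(20 + K\right)}\right)$)
$G{\left(21 \right)} + 160 = \frac{-133 + 3 \cdot 21^{3} + 115 \cdot 21^{2} + 1095 \cdot 21}{3 \left(20 + 21\right)} + 160 = \frac{-133 + 3 \cdot 9261 + 115 \cdot 441 + 22995}{3 \cdot 41} + 160 = \frac{1}{3} \cdot \frac{1}{41} \left(-133 + 27783 + 50715 + 22995\right) + 160 = \frac{1}{3} \cdot \frac{1}{41} \cdot 101360 + 160 = \frac{101360}{123} + 160 = \frac{121040}{123}$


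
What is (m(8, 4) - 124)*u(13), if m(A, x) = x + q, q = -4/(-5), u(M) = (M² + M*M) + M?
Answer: -209196/5 ≈ -41839.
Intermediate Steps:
u(M) = M + 2*M² (u(M) = (M² + M²) + M = 2*M² + M = M + 2*M²)
q = ⅘ (q = -4*(-⅕) = ⅘ ≈ 0.80000)
m(A, x) = ⅘ + x (m(A, x) = x + ⅘ = ⅘ + x)
(m(8, 4) - 124)*u(13) = ((⅘ + 4) - 124)*(13*(1 + 2*13)) = (24/5 - 124)*(13*(1 + 26)) = -7748*27/5 = -596/5*351 = -209196/5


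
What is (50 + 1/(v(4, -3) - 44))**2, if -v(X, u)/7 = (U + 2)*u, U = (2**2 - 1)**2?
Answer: 87441201/34969 ≈ 2500.5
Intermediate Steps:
U = 9 (U = (4 - 1)**2 = 3**2 = 9)
v(X, u) = -77*u (v(X, u) = -7*(9 + 2)*u = -77*u)
(50 + 1/(v(4, -3) - 44))**2 = (50 + 1/(-77*(-3) - 44))**2 = (50 + 1/(231 - 44))**2 = (50 + 1/187)**2 = (9351/187)**2 = 87441201/34969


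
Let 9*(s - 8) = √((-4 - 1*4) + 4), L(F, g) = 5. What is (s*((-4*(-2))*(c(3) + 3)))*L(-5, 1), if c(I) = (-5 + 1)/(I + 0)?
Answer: 1600/3 + 400*I/27 ≈ 533.33 + 14.815*I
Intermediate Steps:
c(I) = -4/I
s = 8 + 2*I/9 (s = 8 + √((-4 - 1*4) + 4)/9 = 8 + √((-4 - 4) + 4)/9 = 8 + √(-8 + 4)/9 = 8 + √(-4)/9 = 8 + (2*I)/9 = 8 + 2*I/9 ≈ 8.0 + 0.22222*I)
(s*((-4*(-2))*(c(3) + 3)))*L(-5, 1) = ((8 + 2*I/9)*((-4*(-2))*(-4/3 + 3)))*5 = ((8 + 2*I/9)*(8*(-4*⅓ + 3)))*5 = ((8 + 2*I/9)*(8*(-4/3 + 3)))*5 = ((8 + 2*I/9)*(8*(5/3)))*5 = ((8 + 2*I/9)*(40/3))*5 = (320/3 + 80*I/27)*5 = 1600/3 + 400*I/27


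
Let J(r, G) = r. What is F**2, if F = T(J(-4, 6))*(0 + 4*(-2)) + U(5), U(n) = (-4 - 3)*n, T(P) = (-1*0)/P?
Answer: 1225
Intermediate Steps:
T(P) = 0 (T(P) = 0/P = 0)
U(n) = -7*n
F = -35 (F = 0*(0 + 4*(-2)) - 7*5 = 0*(0 - 8) - 35 = 0*(-8) - 35 = 0 - 35 = -35)
F**2 = (-35)**2 = 1225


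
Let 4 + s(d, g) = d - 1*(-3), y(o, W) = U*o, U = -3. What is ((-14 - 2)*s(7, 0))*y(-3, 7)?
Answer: -864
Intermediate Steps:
y(o, W) = -3*o
s(d, g) = -1 + d (s(d, g) = -4 + (d - 1*(-3)) = -4 + (d + 3) = -4 + (3 + d) = -1 + d)
((-14 - 2)*s(7, 0))*y(-3, 7) = ((-14 - 2)*(-1 + 7))*(-3*(-3)) = -16*6*9 = -96*9 = -864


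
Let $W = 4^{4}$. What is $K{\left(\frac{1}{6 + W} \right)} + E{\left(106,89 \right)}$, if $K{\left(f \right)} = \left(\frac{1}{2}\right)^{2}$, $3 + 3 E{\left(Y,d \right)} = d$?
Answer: $\frac{347}{12} \approx 28.917$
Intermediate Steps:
$W = 256$
$E{\left(Y,d \right)} = -1 + \frac{d}{3}$
$K{\left(f \right)} = \frac{1}{4}$ ($K{\left(f \right)} = \left(\frac{1}{2}\right)^{2} = \frac{1}{4}$)
$K{\left(\frac{1}{6 + W} \right)} + E{\left(106,89 \right)} = \frac{1}{4} + \left(-1 + \frac{1}{3} \cdot 89\right) = \frac{1}{4} + \left(-1 + \frac{89}{3}\right) = \frac{1}{4} + \frac{86}{3} = \frac{347}{12}$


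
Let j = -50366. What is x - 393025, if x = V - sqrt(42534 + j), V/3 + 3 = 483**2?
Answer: 306833 - 2*I*sqrt(1958) ≈ 3.0683e+5 - 88.499*I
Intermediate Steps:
V = 699858 (V = -9 + 3*483**2 = -9 + 3*233289 = -9 + 699867 = 699858)
x = 699858 - 2*I*sqrt(1958) (x = 699858 - sqrt(42534 - 50366) = 699858 - sqrt(-7832) = 699858 - 2*I*sqrt(1958) ≈ 6.9986e+5 - 88.499*I)
x - 393025 = (699858 - 2*I*sqrt(1958)) - 393025 = 306833 - 2*I*sqrt(1958)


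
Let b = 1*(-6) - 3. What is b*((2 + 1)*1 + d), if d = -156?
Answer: 1377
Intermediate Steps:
b = -9 (b = -6 - 3 = -9)
b*((2 + 1)*1 + d) = -9*((2 + 1)*1 - 156) = -9*(3*1 - 156) = -9*(3 - 156) = -9*(-153) = 1377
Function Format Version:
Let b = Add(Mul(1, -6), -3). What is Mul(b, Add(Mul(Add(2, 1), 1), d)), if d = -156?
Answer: 1377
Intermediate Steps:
b = -9 (b = Add(-6, -3) = -9)
Mul(b, Add(Mul(Add(2, 1), 1), d)) = Mul(-9, Add(Mul(Add(2, 1), 1), -156)) = Mul(-9, Add(Mul(3, 1), -156)) = Mul(-9, Add(3, -156)) = Mul(-9, -153) = 1377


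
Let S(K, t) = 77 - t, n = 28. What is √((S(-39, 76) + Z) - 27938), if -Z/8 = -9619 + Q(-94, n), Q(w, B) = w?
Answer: √49767 ≈ 223.09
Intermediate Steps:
Z = 77704 (Z = -8*(-9619 - 94) = -8*(-9713) = 77704)
√((S(-39, 76) + Z) - 27938) = √(((77 - 1*76) + 77704) - 27938) = √(((77 - 76) + 77704) - 27938) = √((1 + 77704) - 27938) = √(77705 - 27938) = √49767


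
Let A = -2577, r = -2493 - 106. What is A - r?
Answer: 22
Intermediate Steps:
r = -2599
A - r = -2577 - 1*(-2599) = -2577 + 2599 = 22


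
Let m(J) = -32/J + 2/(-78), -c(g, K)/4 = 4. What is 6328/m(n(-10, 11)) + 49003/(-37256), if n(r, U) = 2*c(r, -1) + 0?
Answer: 4596310319/707864 ≈ 6493.2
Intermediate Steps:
c(g, K) = -16 (c(g, K) = -4*4 = -16)
n(r, U) = -32 (n(r, U) = 2*(-16) + 0 = -32 + 0 = -32)
m(J) = -1/39 - 32/J (m(J) = -32/J + 2*(-1/78) = -32/J - 1/39 = -1/39 - 32/J)
6328/m(n(-10, 11)) + 49003/(-37256) = 6328/(((1/39)*(-1248 - 1*(-32))/(-32))) + 49003/(-37256) = 6328/(((1/39)*(-1/32)*(-1248 + 32))) + 49003*(-1/37256) = 6328/(((1/39)*(-1/32)*(-1216))) - 49003/37256 = 6328/(38/39) - 49003/37256 = 6328*(39/38) - 49003/37256 = 123396/19 - 49003/37256 = 4596310319/707864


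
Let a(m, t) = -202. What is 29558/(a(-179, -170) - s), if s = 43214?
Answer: -14779/21708 ≈ -0.68081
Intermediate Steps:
29558/(a(-179, -170) - s) = 29558/(-202 - 1*43214) = 29558/(-202 - 43214) = 29558/(-43416) = 29558*(-1/43416) = -14779/21708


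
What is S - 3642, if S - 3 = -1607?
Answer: -5246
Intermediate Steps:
S = -1604 (S = 3 - 1607 = -1604)
S - 3642 = -1604 - 3642 = -5246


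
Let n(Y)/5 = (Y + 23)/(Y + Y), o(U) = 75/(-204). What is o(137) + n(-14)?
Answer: -235/119 ≈ -1.9748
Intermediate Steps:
o(U) = -25/68 (o(U) = 75*(-1/204) = -25/68)
n(Y) = 5*(23 + Y)/(2*Y) (n(Y) = 5*((Y + 23)/(Y + Y)) = 5*((23 + Y)/((2*Y))) = 5*((23 + Y)*(1/(2*Y))) = 5*((23 + Y)/(2*Y)) = 5*(23 + Y)/(2*Y))
o(137) + n(-14) = -25/68 + (5/2)*(23 - 14)/(-14) = -25/68 + (5/2)*(-1/14)*9 = -25/68 - 45/28 = -235/119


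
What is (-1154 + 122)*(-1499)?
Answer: 1546968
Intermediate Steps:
(-1154 + 122)*(-1499) = -1032*(-1499) = 1546968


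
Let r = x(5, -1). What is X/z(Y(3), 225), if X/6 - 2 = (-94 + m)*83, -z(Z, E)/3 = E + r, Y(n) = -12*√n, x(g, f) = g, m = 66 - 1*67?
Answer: 7883/115 ≈ 68.548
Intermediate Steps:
m = -1 (m = 66 - 67 = -1)
r = 5
z(Z, E) = -15 - 3*E (z(Z, E) = -3*(E + 5) = -3*(5 + E) = -15 - 3*E)
X = -47298 (X = 12 + 6*((-94 - 1)*83) = 12 + 6*(-95*83) = 12 + 6*(-7885) = 12 - 47310 = -47298)
X/z(Y(3), 225) = -47298/(-15 - 3*225) = -47298/(-15 - 675) = -47298/(-690) = -47298*(-1/690) = 7883/115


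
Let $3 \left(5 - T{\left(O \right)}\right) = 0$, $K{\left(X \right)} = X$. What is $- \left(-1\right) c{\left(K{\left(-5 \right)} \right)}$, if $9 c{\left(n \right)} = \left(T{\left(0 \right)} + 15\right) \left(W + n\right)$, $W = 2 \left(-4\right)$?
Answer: $- \frac{260}{9} \approx -28.889$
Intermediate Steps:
$W = -8$
$T{\left(O \right)} = 5$ ($T{\left(O \right)} = 5 - 0 = 5 + 0 = 5$)
$c{\left(n \right)} = - \frac{160}{9} + \frac{20 n}{9}$ ($c{\left(n \right)} = \frac{\left(5 + 15\right) \left(-8 + n\right)}{9} = \frac{20 \left(-8 + n\right)}{9} = \frac{-160 + 20 n}{9} = - \frac{160}{9} + \frac{20 n}{9}$)
$- \left(-1\right) c{\left(K{\left(-5 \right)} \right)} = - \left(-1\right) \left(- \frac{160}{9} + \frac{20}{9} \left(-5\right)\right) = - \left(-1\right) \left(- \frac{160}{9} - \frac{100}{9}\right) = - \frac{\left(-1\right) \left(-260\right)}{9} = \left(-1\right) \frac{260}{9} = - \frac{260}{9}$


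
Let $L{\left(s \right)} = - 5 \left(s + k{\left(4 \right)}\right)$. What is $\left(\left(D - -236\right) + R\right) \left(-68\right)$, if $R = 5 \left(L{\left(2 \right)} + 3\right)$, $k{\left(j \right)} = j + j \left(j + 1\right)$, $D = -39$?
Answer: $29784$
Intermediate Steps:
$k{\left(j \right)} = j + j \left(1 + j\right)$
$L{\left(s \right)} = -120 - 5 s$ ($L{\left(s \right)} = - 5 \left(s + 4 \left(2 + 4\right)\right) = - 5 \left(s + 4 \cdot 6\right) = - 5 \left(s + 24\right) = - 5 \left(24 + s\right) = -120 - 5 s$)
$R = -635$ ($R = 5 \left(\left(-120 - 10\right) + 3\right) = 5 \left(-130 + 3\right) = 5 \left(-127\right) = -635$)
$\left(\left(D - -236\right) + R\right) \left(-68\right) = \left(\left(-39 - -236\right) - 635\right) \left(-68\right) = \left(\left(-39 + 236\right) - 635\right) \left(-68\right) = \left(197 - 635\right) \left(-68\right) = \left(-438\right) \left(-68\right) = 29784$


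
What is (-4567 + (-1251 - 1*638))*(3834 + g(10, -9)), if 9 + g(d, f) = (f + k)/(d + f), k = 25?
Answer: -24797496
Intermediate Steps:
g(d, f) = -9 + (25 + f)/(d + f) (g(d, f) = -9 + (f + 25)/(d + f) = -9 + (25 + f)/(d + f))
(-4567 + (-1251 - 1*638))*(3834 + g(10, -9)) = (-4567 + (-1251 - 1*638))*(3834 + (25 - 9*10 - 8*(-9))/(10 - 9)) = (-4567 + (-1251 - 638))*(3834 + (25 - 90 + 72)/1) = (-4567 - 1889)*(3834 + 1*7) = -6456*(3834 + 7) = -6456*3841 = -24797496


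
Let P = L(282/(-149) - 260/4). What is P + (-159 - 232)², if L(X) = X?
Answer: 22769302/149 ≈ 1.5281e+5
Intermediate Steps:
P = -9967/149 (P = 282/(-149) - 260/4 = 282*(-1/149) - 260*¼ = -282/149 - 65 = -9967/149 ≈ -66.893)
P + (-159 - 232)² = -9967/149 + (-159 - 232)² = -9967/149 + (-391)² = -9967/149 + 152881 = 22769302/149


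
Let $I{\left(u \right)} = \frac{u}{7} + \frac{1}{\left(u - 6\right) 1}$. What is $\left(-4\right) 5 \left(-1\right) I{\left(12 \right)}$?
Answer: $\frac{790}{21} \approx 37.619$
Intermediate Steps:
$I{\left(u \right)} = \frac{1}{-6 + u} + \frac{u}{7}$ ($I{\left(u \right)} = u \frac{1}{7} + \frac{1}{-6 + u} 1 = \frac{u}{7} + \frac{1}{-6 + u} = \frac{1}{-6 + u} + \frac{u}{7}$)
$\left(-4\right) 5 \left(-1\right) I{\left(12 \right)} = \left(-4\right) 5 \left(-1\right) \frac{7 + 12^{2} - 72}{7 \left(-6 + 12\right)} = \left(-20\right) \left(-1\right) \frac{7 + 144 - 72}{7 \cdot 6} = 20 \cdot \frac{1}{7} \cdot \frac{1}{6} \cdot 79 = 20 \cdot \frac{79}{42} = \frac{790}{21}$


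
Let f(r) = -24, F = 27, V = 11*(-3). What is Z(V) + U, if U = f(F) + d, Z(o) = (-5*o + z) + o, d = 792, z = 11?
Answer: 911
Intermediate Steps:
V = -33
Z(o) = 11 - 4*o (Z(o) = (-5*o + 11) + o = (11 - 5*o) + o = 11 - 4*o)
U = 768 (U = -24 + 792 = 768)
Z(V) + U = (11 - 4*(-33)) + 768 = (11 + 132) + 768 = 143 + 768 = 911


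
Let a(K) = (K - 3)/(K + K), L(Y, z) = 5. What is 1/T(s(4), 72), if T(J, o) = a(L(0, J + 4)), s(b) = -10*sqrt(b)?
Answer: 5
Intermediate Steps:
a(K) = (-3 + K)/(2*K) (a(K) = (-3 + K)/((2*K)) = (-3 + K)*(1/(2*K)) = (-3 + K)/(2*K))
T(J, o) = 1/5 (T(J, o) = (1/2)*(-3 + 5)/5 = (1/2)*(1/5)*2 = 1/5)
1/T(s(4), 72) = 1/(1/5) = 5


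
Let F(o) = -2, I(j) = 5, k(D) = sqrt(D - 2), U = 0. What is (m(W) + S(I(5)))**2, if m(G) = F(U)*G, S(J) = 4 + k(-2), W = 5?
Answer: 32 - 24*I ≈ 32.0 - 24.0*I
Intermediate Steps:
k(D) = sqrt(-2 + D)
S(J) = 4 + 2*I (S(J) = 4 + sqrt(-2 - 2) = 4 + sqrt(-4) = 4 + 2*I)
m(G) = -2*G
(m(W) + S(I(5)))**2 = (-2*5 + (4 + 2*I))**2 = (-10 + (4 + 2*I))**2 = (-6 + 2*I)**2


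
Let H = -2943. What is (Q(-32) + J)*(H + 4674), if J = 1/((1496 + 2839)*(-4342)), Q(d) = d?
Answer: -347539933057/6274190 ≈ -55392.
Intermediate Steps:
J = -1/18822570 (J = -1/4342/4335 = (1/4335)*(-1/4342) = -1/18822570 ≈ -5.3128e-8)
(Q(-32) + J)*(H + 4674) = (-32 - 1/18822570)*(-2943 + 4674) = -602322241/18822570*1731 = -347539933057/6274190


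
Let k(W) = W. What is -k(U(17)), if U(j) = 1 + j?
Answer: -18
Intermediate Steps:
-k(U(17)) = -(1 + 17) = -1*18 = -18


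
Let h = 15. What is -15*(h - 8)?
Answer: -105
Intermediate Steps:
-15*(h - 8) = -15*(15 - 8) = -15*7 = -105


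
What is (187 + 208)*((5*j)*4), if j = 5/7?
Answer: 39500/7 ≈ 5642.9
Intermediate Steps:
j = 5/7 (j = 5*(⅐) = 5/7 ≈ 0.71429)
(187 + 208)*((5*j)*4) = (187 + 208)*((5*(5/7))*4) = 395*((25/7)*4) = 395*(100/7) = 39500/7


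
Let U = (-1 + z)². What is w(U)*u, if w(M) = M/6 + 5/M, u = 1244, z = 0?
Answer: 19282/3 ≈ 6427.3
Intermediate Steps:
U = 1 (U = (-1 + 0)² = (-1)² = 1)
w(M) = 5/M + M/6 (w(M) = M*(⅙) + 5/M = M/6 + 5/M = 5/M + M/6)
w(U)*u = (5/1 + (⅙)*1)*1244 = (5*1 + ⅙)*1244 = (5 + ⅙)*1244 = (31/6)*1244 = 19282/3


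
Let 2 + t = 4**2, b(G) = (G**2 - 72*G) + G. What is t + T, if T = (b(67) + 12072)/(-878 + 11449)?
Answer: 159798/10571 ≈ 15.117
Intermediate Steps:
b(G) = G**2 - 71*G
T = 11804/10571 (T = (67*(-71 + 67) + 12072)/(-878 + 11449) = (67*(-4) + 12072)/10571 = (-268 + 12072)*(1/10571) = 11804*(1/10571) = 11804/10571 ≈ 1.1166)
t = 14 (t = -2 + 4**2 = -2 + 16 = 14)
t + T = 14 + 11804/10571 = 159798/10571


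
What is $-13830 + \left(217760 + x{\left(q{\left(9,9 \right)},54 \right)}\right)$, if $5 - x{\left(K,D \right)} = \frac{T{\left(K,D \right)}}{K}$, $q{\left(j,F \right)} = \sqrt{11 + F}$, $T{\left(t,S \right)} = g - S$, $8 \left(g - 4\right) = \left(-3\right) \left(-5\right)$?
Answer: $203935 + \frac{77 \sqrt{5}}{16} \approx 2.0395 \cdot 10^{5}$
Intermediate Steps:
$g = \frac{47}{8}$ ($g = 4 + \frac{\left(-3\right) \left(-5\right)}{8} = 4 + \frac{1}{8} \cdot 15 = 4 + \frac{15}{8} = \frac{47}{8} \approx 5.875$)
$T{\left(t,S \right)} = \frac{47}{8} - S$
$x{\left(K,D \right)} = 5 - \frac{\frac{47}{8} - D}{K}$
$-13830 + \left(217760 + x{\left(q{\left(9,9 \right)},54 \right)}\right) = -13830 + \left(217760 + \frac{- \frac{47}{8} + 54 + 5 \sqrt{11 + 9}}{\sqrt{11 + 9}}\right) = -13830 + \left(217760 + \frac{- \frac{47}{8} + 54 + 5 \sqrt{20}}{\sqrt{20}}\right) = -13830 + \left(217760 + \frac{- \frac{47}{8} + 54 + 5 \cdot 2 \sqrt{5}}{2 \sqrt{5}}\right) = -13830 + \left(217760 + \frac{\sqrt{5}}{10} \left(- \frac{47}{8} + 54 + 10 \sqrt{5}\right)\right) = -13830 + \left(217760 + \frac{\sqrt{5}}{10} \left(\frac{385}{8} + 10 \sqrt{5}\right)\right) = -13830 + \left(217760 + \frac{\sqrt{5} \left(\frac{385}{8} + 10 \sqrt{5}\right)}{10}\right) = 203930 + \frac{\sqrt{5} \left(\frac{385}{8} + 10 \sqrt{5}\right)}{10}$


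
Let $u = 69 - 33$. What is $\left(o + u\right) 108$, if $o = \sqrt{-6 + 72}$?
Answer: $3888 + 108 \sqrt{66} \approx 4765.4$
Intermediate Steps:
$o = \sqrt{66} \approx 8.124$
$u = 36$ ($u = 69 - 33 = 36$)
$\left(o + u\right) 108 = \left(\sqrt{66} + 36\right) 108 = \left(36 + \sqrt{66}\right) 108 = 3888 + 108 \sqrt{66}$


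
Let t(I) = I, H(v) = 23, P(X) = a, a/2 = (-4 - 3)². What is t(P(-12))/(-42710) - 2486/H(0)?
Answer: -53089657/491165 ≈ -108.09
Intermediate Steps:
a = 98 (a = 2*(-4 - 3)² = 2*(-7)² = 2*49 = 98)
P(X) = 98
t(P(-12))/(-42710) - 2486/H(0) = 98/(-42710) - 2486/23 = 98*(-1/42710) - 2486*1/23 = -49/21355 - 2486/23 = -53089657/491165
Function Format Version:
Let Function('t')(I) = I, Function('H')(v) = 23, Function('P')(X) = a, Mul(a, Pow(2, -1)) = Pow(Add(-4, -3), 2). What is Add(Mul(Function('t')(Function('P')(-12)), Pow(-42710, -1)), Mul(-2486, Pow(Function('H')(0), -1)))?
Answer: Rational(-53089657, 491165) ≈ -108.09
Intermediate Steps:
a = 98 (a = Mul(2, Pow(Add(-4, -3), 2)) = Mul(2, Pow(-7, 2)) = Mul(2, 49) = 98)
Function('P')(X) = 98
Add(Mul(Function('t')(Function('P')(-12)), Pow(-42710, -1)), Mul(-2486, Pow(Function('H')(0), -1))) = Add(Mul(98, Pow(-42710, -1)), Mul(-2486, Pow(23, -1))) = Add(Mul(98, Rational(-1, 42710)), Mul(-2486, Rational(1, 23))) = Add(Rational(-49, 21355), Rational(-2486, 23)) = Rational(-53089657, 491165)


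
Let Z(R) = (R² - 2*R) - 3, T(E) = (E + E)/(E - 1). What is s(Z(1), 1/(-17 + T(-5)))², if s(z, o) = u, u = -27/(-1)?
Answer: 729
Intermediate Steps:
T(E) = 2*E/(-1 + E) (T(E) = (2*E)/(-1 + E) = 2*E/(-1 + E))
u = 27 (u = -27*(-1) = 27)
Z(R) = -3 + R² - 2*R
s(z, o) = 27
s(Z(1), 1/(-17 + T(-5)))² = 27² = 729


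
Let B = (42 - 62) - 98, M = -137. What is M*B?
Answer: 16166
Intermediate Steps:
B = -118 (B = -20 - 98 = -118)
M*B = -137*(-118) = 16166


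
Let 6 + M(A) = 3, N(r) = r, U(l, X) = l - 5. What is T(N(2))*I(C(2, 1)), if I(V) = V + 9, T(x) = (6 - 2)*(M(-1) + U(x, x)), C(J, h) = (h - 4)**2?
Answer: -432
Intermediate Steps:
U(l, X) = -5 + l
C(J, h) = (-4 + h)**2
M(A) = -3 (M(A) = -6 + 3 = -3)
T(x) = -32 + 4*x (T(x) = (6 - 2)*(-3 + (-5 + x)) = 4*(-8 + x) = -32 + 4*x)
I(V) = 9 + V
T(N(2))*I(C(2, 1)) = (-32 + 4*2)*(9 + (-4 + 1)**2) = (-32 + 8)*(9 + (-3)**2) = -24*(9 + 9) = -24*18 = -432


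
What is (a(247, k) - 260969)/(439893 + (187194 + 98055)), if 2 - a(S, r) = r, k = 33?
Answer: -43500/120857 ≈ -0.35993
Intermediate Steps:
a(S, r) = 2 - r
(a(247, k) - 260969)/(439893 + (187194 + 98055)) = ((2 - 1*33) - 260969)/(439893 + (187194 + 98055)) = ((2 - 33) - 260969)/(439893 + 285249) = (-31 - 260969)/725142 = -261000*1/725142 = -43500/120857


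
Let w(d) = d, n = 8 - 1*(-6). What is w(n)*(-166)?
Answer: -2324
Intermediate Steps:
n = 14 (n = 8 + 6 = 14)
w(n)*(-166) = 14*(-166) = -2324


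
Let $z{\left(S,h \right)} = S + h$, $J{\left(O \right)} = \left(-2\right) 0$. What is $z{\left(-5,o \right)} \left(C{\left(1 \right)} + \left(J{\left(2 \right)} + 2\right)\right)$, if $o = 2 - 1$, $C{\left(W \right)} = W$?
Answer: $-12$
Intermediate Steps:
$o = 1$
$J{\left(O \right)} = 0$
$z{\left(-5,o \right)} \left(C{\left(1 \right)} + \left(J{\left(2 \right)} + 2\right)\right) = \left(-5 + 1\right) \left(1 + \left(0 + 2\right)\right) = - 4 \left(1 + 2\right) = \left(-4\right) 3 = -12$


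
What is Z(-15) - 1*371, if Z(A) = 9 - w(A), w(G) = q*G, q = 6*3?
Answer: -92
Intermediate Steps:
q = 18
w(G) = 18*G
Z(A) = 9 - 18*A
Z(-15) - 1*371 = (9 - 18*(-15)) - 1*371 = (9 + 270) - 371 = 279 - 371 = -92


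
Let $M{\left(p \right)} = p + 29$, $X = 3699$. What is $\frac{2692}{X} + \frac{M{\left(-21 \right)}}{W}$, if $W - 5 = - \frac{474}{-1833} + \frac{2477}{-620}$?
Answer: $\frac{12498467636}{1770389487} \approx 7.0597$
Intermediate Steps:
$W = \frac{478613}{378820}$ ($W = 5 + \left(- \frac{474}{-1833} + \frac{2477}{-620}\right) = 5 + \left(\left(-474\right) \left(- \frac{1}{1833}\right) + 2477 \left(- \frac{1}{620}\right)\right) = 5 + \left(\frac{158}{611} - \frac{2477}{620}\right) = 5 - \frac{1415487}{378820} = \frac{478613}{378820} \approx 1.2634$)
$M{\left(p \right)} = 29 + p$
$\frac{2692}{X} + \frac{M{\left(-21 \right)}}{W} = \frac{2692}{3699} + \frac{29 - 21}{\frac{478613}{378820}} = 2692 \cdot \frac{1}{3699} + 8 \cdot \frac{378820}{478613} = \frac{2692}{3699} + \frac{3030560}{478613} = \frac{12498467636}{1770389487}$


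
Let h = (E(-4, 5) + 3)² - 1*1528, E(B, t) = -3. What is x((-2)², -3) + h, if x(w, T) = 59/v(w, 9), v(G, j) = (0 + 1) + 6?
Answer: -10637/7 ≈ -1519.6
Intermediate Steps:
v(G, j) = 7 (v(G, j) = 1 + 6 = 7)
x(w, T) = 59/7
h = -1528 (h = (-3 + 3)² - 1*1528 = 0² - 1528 = 0 - 1528 = -1528)
x((-2)², -3) + h = 59/7 - 1528 = -10637/7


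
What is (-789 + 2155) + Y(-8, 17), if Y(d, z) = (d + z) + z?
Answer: 1392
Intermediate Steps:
Y(d, z) = d + 2*z
(-789 + 2155) + Y(-8, 17) = (-789 + 2155) + (-8 + 2*17) = 1366 + (-8 + 34) = 1366 + 26 = 1392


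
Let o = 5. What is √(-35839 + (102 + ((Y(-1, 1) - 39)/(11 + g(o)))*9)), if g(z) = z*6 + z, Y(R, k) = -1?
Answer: I*√18909013/23 ≈ 189.06*I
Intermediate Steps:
g(z) = 7*z (g(z) = 6*z + z = 7*z)
√(-35839 + (102 + ((Y(-1, 1) - 39)/(11 + g(o)))*9)) = √(-35839 + (102 + ((-1 - 39)/(11 + 7*5))*9)) = √(-35839 + (102 - 40/(11 + 35)*9)) = √(-35839 + (102 - 40/46*9)) = √(-35839 + (102 - 40*1/46*9)) = √(-35839 + (102 - 20/23*9)) = √(-35839 + (102 - 180/23)) = √(-35839 + 2166/23) = √(-822131/23) = I*√18909013/23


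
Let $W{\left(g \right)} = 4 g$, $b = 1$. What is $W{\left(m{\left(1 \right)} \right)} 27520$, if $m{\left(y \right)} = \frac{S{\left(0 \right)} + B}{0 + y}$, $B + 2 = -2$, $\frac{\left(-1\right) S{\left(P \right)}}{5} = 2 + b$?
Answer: $-2091520$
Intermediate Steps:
$S{\left(P \right)} = -15$ ($S{\left(P \right)} = - 5 \left(2 + 1\right) = \left(-5\right) 3 = -15$)
$B = -4$ ($B = -2 - 2 = -4$)
$m{\left(y \right)} = - \frac{19}{y}$ ($m{\left(y \right)} = \frac{-15 - 4}{0 + y} = - \frac{19}{y}$)
$W{\left(m{\left(1 \right)} \right)} 27520 = 4 \left(- \frac{19}{1}\right) 27520 = 4 \left(\left(-19\right) 1\right) 27520 = 4 \left(-19\right) 27520 = \left(-76\right) 27520 = -2091520$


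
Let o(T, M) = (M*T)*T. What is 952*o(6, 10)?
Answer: 342720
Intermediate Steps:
o(T, M) = M*T²
952*o(6, 10) = 952*(10*6²) = 952*(10*36) = 952*360 = 342720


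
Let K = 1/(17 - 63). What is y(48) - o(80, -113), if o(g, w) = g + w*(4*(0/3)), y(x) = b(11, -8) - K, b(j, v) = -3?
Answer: -3817/46 ≈ -82.978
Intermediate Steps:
K = -1/46 (K = 1/(-46) = -1/46 ≈ -0.021739)
y(x) = -137/46 (y(x) = -3 - 1*(-1/46) = -3 + 1/46 = -137/46)
o(g, w) = g (o(g, w) = g + w*(4*(0*(⅓))) = g + w*(4*0) = g + w*0 = g + 0 = g)
y(48) - o(80, -113) = -137/46 - 1*80 = -137/46 - 80 = -3817/46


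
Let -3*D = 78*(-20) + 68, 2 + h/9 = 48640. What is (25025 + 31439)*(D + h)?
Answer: 74234237152/3 ≈ 2.4745e+10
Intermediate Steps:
h = 437742 (h = -18 + 9*48640 = -18 + 437760 = 437742)
D = 1492/3 (D = -(78*(-20) + 68)/3 = -(-1560 + 68)/3 = -1/3*(-1492) = 1492/3 ≈ 497.33)
(25025 + 31439)*(D + h) = (25025 + 31439)*(1492/3 + 437742) = 56464*(1314718/3) = 74234237152/3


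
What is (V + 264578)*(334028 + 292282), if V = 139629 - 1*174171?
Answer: 144073847160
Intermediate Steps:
V = -34542 (V = 139629 - 174171 = -34542)
(V + 264578)*(334028 + 292282) = (-34542 + 264578)*(334028 + 292282) = 230036*626310 = 144073847160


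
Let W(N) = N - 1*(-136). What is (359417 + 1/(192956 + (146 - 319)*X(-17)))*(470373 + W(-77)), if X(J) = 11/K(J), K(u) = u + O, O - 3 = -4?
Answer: 587576140078521760/3475111 ≈ 1.6908e+11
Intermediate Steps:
O = -1 (O = 3 - 4 = -1)
W(N) = 136 + N (W(N) = N + 136 = 136 + N)
K(u) = -1 + u (K(u) = u - 1 = -1 + u)
X(J) = 11/(-1 + J)
(359417 + 1/(192956 + (146 - 319)*X(-17)))*(470373 + W(-77)) = (359417 + 1/(192956 + (146 - 319)*(11/(-1 - 17))))*(470373 + (136 - 77)) = (359417 + 1/(192956 - 1903/(-18)))*(470373 + 59) = (359417 + 1/(192956 - 1903*(-1)/18))*470432 = (359417 + 1/(192956 - 173*(-11/18)))*470432 = (359417 + 1/(192956 + 1903/18))*470432 = (359417 + 1/(3475111/18))*470432 = (359417 + 18/3475111)*470432 = (1249013970305/3475111)*470432 = 587576140078521760/3475111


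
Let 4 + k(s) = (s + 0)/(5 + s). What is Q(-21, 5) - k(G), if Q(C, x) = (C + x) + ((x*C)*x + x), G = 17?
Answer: -11721/22 ≈ -532.77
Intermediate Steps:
k(s) = -4 + s/(5 + s) (k(s) = -4 + (s + 0)/(5 + s) = -4 + s/(5 + s))
Q(C, x) = C + 2*x + C*x² (Q(C, x) = (C + x) + ((C*x)*x + x) = (C + x) + (C*x² + x) = (C + x) + (x + C*x²) = C + 2*x + C*x²)
Q(-21, 5) - k(G) = (-21 + 2*5 - 21*5²) - (-20 - 3*17)/(5 + 17) = (-21 + 10 - 21*25) - (-20 - 51)/22 = (-21 + 10 - 525) - (-71)/22 = -536 - 1*(-71/22) = -536 + 71/22 = -11721/22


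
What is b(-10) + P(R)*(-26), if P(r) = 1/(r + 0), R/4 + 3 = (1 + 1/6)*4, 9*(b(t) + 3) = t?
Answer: -721/90 ≈ -8.0111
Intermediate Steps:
b(t) = -3 + t/9
R = 20/3 (R = -12 + 4*((1 + 1/6)*4) = -12 + 4*((1 + ⅙)*4) = -12 + 4*((7/6)*4) = -12 + 4*(14/3) = -12 + 56/3 = 20/3 ≈ 6.6667)
P(r) = 1/r
b(-10) + P(R)*(-26) = (-3 + (⅑)*(-10)) - 26/(20/3) = (-3 - 10/9) + (3/20)*(-26) = -37/9 - 39/10 = -721/90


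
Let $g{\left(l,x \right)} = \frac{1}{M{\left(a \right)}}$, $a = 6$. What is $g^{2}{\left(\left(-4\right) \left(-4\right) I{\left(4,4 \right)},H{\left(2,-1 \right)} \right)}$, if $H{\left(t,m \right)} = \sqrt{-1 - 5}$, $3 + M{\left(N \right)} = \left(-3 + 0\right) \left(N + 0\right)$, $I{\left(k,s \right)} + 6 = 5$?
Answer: $\frac{1}{441} \approx 0.0022676$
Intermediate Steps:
$I{\left(k,s \right)} = -1$ ($I{\left(k,s \right)} = -6 + 5 = -1$)
$M{\left(N \right)} = -3 - 3 N$ ($M{\left(N \right)} = -3 + \left(-3 + 0\right) \left(N + 0\right) = -3 - 3 N$)
$H{\left(t,m \right)} = i \sqrt{6}$ ($H{\left(t,m \right)} = \sqrt{-6} = i \sqrt{6}$)
$g{\left(l,x \right)} = - \frac{1}{21}$ ($g{\left(l,x \right)} = \frac{1}{-3 - 18} = \frac{1}{-21} = - \frac{1}{21}$)
$g^{2}{\left(\left(-4\right) \left(-4\right) I{\left(4,4 \right)},H{\left(2,-1 \right)} \right)} = \left(- \frac{1}{21}\right)^{2} = \frac{1}{441}$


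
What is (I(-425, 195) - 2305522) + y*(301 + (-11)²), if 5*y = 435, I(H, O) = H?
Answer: -2269233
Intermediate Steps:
y = 87 (y = (⅕)*435 = 87)
(I(-425, 195) - 2305522) + y*(301 + (-11)²) = (-425 - 2305522) + 87*(301 + (-11)²) = -2305947 + 87*(301 + 121) = -2305947 + 87*422 = -2305947 + 36714 = -2269233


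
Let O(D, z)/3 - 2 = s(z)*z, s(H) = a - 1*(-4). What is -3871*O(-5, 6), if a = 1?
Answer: -371616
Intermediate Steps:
s(H) = 5 (s(H) = 1 - 1*(-4) = 1 + 4 = 5)
O(D, z) = 6 + 15*z (O(D, z) = 6 + 3*(5*z) = 6 + 15*z)
-3871*O(-5, 6) = -3871*(6 + 15*6) = -3871*(6 + 90) = -3871*96 = -371616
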